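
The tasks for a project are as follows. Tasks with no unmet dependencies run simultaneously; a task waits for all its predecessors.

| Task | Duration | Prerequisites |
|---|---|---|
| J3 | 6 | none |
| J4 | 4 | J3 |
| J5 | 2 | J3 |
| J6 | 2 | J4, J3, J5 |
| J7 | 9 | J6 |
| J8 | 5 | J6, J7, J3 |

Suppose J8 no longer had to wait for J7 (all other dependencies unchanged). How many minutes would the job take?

Before: longest chain J3→J4→J6→J7→J8 = 6+4+2+9+5 = 26, finish 26.
Without J7→J8, J8's earliest start moves from 21 to 12.
The longest chain is now J3→J4→J6→J7 = 6+4+2+9 = 21, so the job takes 21 minutes.

21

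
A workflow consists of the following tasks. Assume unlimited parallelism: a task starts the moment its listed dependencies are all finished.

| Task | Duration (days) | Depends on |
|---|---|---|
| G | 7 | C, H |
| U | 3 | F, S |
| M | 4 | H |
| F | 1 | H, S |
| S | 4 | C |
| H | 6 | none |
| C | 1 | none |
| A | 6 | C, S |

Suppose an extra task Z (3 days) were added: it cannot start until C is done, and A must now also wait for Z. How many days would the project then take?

Originally the project takes 13 days.
With Z inserted, A now waits for max(C, S, Z).
New critical path: H→G = 6+7 = 13 ⇒ 13 days.

13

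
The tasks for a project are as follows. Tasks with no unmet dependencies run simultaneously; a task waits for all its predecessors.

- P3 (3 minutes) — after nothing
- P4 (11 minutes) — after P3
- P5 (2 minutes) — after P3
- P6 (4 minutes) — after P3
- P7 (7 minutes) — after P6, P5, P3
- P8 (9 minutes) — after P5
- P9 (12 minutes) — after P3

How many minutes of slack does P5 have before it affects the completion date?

P3→P9 = 3+12 = 15 sets the makespan at 15 minutes.
The longest chain containing P5 totals 14 minutes.
Float = 15 − 14 = 1.

1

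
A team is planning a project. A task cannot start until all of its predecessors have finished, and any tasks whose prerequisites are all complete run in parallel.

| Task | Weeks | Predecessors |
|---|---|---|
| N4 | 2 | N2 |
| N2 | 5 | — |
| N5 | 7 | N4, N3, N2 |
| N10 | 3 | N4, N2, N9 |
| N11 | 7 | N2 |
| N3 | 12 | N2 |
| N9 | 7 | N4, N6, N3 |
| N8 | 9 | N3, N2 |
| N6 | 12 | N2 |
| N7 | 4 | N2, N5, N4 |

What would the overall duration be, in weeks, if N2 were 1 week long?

The binding path is N2→N3→N5→N7 = 5+12+7+4 = 28; finish at 28 weeks.
N2 is on the critical path; changing it to 1 makes that path 24 weeks.
That remains the longest chain; total 24 weeks.

24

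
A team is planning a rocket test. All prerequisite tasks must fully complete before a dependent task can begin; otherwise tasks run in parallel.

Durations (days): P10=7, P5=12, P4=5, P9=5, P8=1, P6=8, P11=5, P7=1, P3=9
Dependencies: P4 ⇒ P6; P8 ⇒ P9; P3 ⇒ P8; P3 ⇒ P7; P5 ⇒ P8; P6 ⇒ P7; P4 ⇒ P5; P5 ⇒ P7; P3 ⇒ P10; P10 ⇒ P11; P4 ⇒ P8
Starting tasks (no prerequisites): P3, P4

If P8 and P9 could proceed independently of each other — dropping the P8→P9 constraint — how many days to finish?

Original critical path: P4→P5→P8→P9 = 5+12+1+5 = 23 ⇒ 23 days.
Without P8→P9, P9's earliest start moves from 18 to 0.
After: P3→P10→P11 = 9+7+5 = 21 → 21 days.

21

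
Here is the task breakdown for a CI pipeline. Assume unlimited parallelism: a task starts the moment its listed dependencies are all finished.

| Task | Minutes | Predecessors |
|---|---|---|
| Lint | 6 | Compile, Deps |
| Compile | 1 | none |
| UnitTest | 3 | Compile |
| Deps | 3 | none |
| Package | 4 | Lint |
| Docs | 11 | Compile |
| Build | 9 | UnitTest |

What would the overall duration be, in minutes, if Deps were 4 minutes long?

14

The binding path is Deps→Lint→Package = 3+6+4 = 13; finish at 13 minutes.
Deps lies on that path, so at 4 minutes the path becomes 14 minutes.
The critical path is still Deps→Lint→Package; finish is now 14 minutes.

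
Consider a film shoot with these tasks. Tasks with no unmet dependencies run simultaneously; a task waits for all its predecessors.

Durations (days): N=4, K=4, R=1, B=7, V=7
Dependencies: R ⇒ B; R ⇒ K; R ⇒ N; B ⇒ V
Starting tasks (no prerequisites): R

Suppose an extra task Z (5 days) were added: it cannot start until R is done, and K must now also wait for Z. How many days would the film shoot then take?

Originally the film shoot takes 15 days.
With Z inserted, K now waits for max(R, Z).
New critical path: R→B→V = 1+7+7 = 15 ⇒ 15 days.

15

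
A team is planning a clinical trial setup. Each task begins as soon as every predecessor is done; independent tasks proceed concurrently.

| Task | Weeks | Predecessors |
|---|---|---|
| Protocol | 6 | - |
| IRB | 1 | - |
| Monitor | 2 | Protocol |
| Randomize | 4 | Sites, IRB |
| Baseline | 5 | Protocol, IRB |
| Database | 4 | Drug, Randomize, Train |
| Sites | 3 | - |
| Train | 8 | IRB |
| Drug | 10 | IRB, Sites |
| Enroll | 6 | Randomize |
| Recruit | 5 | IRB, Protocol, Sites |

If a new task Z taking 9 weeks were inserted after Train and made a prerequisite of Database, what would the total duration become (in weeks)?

Originally the plan takes 17 weeks.
With Z inserted, Database now waits for max(Drug, Randomize, Train, Z).
New critical path: IRB→Train→Z→Database = 1+8+9+4 = 22 ⇒ 22 weeks.

22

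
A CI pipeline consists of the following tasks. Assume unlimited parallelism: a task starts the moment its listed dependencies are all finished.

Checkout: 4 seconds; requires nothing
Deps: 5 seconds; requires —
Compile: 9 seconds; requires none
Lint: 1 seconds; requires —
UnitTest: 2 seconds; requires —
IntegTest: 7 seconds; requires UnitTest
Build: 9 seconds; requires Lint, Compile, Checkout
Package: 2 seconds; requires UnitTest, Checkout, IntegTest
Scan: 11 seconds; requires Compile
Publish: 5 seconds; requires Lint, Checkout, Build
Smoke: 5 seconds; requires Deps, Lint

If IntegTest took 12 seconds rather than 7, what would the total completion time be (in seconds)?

23

Critical path before the change: Compile→Build→Publish = 9+9+5 = 23 giving 23 seconds.
The longest path through IntegTest is only 11 seconds, so IntegTest has float 12.
The critical path is still Compile→Build→Publish; finish is now 23 seconds.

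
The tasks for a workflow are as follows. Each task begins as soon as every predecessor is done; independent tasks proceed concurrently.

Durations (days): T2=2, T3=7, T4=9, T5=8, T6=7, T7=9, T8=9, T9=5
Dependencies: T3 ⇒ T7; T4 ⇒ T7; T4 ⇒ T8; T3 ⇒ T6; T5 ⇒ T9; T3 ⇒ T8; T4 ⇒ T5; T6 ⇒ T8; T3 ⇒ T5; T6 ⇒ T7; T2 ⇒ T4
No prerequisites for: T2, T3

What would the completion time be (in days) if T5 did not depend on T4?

23

Original critical path: T2→T4→T5→T9 = 2+9+8+5 = 24 ⇒ 24 days.
Without T4→T5, T5's earliest start moves from 11 to 7.
The longest chain is now T3→T6→T7 = 7+7+9 = 23, so the schedule takes 23 days.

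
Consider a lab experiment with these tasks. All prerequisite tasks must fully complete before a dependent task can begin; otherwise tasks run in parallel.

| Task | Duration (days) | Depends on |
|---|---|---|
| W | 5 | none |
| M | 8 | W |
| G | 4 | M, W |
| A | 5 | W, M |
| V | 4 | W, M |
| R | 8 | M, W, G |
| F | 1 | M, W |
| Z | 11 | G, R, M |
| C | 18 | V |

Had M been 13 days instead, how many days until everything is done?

41

As given, the longest chain is W→M→G→R→Z = 5+8+4+8+11 = 36, so the finish is 36 days.
M is on the critical path; changing it to 13 makes that path 41 days.
That remains the longest chain; total 41 days.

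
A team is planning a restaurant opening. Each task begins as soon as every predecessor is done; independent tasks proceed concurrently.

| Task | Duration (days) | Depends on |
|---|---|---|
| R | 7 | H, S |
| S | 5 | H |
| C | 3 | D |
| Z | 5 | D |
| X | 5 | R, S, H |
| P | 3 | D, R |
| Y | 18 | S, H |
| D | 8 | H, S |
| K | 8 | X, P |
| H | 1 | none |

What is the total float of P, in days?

1

The longest chain is H→S→R→X→K = 1+5+7+5+8 = 26; overall finish 26 days.
The longest chain containing P totals 25 days.
So P can slip 18 − 17 = 1 day.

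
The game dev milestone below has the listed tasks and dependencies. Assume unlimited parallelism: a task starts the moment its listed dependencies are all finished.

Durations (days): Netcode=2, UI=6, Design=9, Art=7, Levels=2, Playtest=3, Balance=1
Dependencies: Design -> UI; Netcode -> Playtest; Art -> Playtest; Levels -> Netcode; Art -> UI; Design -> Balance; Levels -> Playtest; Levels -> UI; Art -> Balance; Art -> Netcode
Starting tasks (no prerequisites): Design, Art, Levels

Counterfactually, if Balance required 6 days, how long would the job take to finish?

The binding path is Design→UI = 9+6 = 15; finish at 15 days.
Balance has 5 days of float (longest path through it is 10).
No other chain overtakes it, so the finish is 15 days.

15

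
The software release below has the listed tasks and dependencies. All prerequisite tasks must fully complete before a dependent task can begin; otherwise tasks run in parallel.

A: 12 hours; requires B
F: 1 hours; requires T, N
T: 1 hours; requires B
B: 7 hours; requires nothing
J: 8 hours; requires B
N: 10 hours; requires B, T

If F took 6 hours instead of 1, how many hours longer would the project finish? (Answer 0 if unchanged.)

As given, the longest chain is B→T→N→F = 7+1+10+1 = 19, so the finish is 19 hours.
F lies on that path, so at 6 hours the path becomes 24 hours.
No other chain overtakes it, so the finish is 24 hours.
Change in finish: 24 − 19 = +5 hours.

5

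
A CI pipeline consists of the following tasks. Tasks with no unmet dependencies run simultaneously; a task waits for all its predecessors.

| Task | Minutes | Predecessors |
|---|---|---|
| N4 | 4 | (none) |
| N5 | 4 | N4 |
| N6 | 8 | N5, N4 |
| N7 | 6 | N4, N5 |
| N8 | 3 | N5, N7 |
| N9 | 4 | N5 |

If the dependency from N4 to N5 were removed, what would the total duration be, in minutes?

Before: longest chain N4→N5→N7→N8 = 4+4+6+3 = 17, finish 17.
Without N4→N5, N5's earliest start moves from 4 to 0.
After: N4→N7→N8 = 4+6+3 = 13 → 13 minutes.

13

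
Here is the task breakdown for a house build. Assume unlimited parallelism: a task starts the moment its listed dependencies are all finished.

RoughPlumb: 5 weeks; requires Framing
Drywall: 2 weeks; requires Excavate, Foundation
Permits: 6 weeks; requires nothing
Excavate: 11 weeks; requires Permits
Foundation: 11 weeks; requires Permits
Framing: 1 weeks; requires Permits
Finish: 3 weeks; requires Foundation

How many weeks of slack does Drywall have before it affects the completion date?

1

The longest chain is Permits→Foundation→Finish = 6+11+3 = 20; overall finish 20 weeks.
The longest chain containing Drywall totals 19 weeks.
Slack of Drywall = 18 − 17 = 1 week.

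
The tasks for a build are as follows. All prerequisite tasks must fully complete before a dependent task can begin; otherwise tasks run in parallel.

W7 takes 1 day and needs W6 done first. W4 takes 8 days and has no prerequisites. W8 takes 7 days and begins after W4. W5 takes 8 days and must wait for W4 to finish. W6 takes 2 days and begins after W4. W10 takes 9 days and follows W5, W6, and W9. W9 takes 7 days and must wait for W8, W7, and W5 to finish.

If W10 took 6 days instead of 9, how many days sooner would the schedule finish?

3

As given, the longest chain is W4→W5→W9→W10 = 8+8+7+9 = 32, so the finish is 32 days.
W10 is on the critical path; changing it to 6 makes that path 29 days.
No other chain overtakes it, so the finish is 29 days.
Change in finish: 29 − 32 = -3 days.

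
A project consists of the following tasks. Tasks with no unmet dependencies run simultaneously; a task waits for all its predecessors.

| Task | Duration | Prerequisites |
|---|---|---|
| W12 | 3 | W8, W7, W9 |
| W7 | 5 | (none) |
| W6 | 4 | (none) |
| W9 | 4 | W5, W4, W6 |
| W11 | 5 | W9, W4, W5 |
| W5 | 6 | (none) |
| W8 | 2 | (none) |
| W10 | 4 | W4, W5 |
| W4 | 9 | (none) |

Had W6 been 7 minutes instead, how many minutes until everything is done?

Actual critical path: W4→W9→W11 = 9+4+5 = 18 ⇒ 18 minutes.
W6 has 5 minutes of float (longest path through it is 13).
That remains the longest chain; total 18 minutes.

18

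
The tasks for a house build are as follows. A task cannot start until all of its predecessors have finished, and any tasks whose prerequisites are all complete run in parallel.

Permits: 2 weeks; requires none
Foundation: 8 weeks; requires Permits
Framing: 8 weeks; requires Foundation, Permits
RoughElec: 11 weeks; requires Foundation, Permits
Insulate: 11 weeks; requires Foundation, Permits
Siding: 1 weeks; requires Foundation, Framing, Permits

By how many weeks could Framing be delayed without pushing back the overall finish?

2

Permits→Foundation→RoughElec = 2+8+11 = 21 sets the makespan at 21 weeks.
Framing finishes as early as 18 and must finish by 20.
Slack of Framing = 12 − 10 = 2 weeks.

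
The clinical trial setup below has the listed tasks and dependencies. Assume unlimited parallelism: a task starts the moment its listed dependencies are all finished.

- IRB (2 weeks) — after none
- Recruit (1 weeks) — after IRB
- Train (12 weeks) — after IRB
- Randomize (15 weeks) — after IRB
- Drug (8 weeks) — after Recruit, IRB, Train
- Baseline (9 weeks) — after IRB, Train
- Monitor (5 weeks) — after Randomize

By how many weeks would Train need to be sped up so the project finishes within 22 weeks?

Current finish: 23 weeks; target: 22.
Train is on every critical path, so each week cut from Train cuts the finish by one (this holds down to a finish of 22).
Need 23 − 22 = 1 week off Train → Train becomes 11 weeks, finish becomes 22.

1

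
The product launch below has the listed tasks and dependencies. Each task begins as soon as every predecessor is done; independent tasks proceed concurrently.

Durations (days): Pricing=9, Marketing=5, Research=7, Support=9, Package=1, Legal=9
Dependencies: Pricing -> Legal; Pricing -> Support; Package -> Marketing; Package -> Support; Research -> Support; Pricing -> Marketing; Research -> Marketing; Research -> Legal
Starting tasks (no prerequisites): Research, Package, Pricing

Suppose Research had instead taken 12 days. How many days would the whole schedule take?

21

The binding path is Pricing→Support = 9+9 = 18; finish at 18 days.
The longest path through Research is only 16 days, so Research has float 2.
New critical path: Research→Support = 12+9 = 21 ⇒ 21 days.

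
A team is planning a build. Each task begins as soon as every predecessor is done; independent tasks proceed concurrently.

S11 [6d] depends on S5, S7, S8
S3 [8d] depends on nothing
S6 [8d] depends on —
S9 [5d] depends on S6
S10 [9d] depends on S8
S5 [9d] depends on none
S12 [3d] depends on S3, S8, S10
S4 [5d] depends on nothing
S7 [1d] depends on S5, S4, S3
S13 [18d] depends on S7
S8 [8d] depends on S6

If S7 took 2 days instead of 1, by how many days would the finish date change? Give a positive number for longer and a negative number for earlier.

Actual critical path: S5→S7→S13 = 9+1+18 = 28 ⇒ 28 days.
S7 is on the critical path; changing it to 2 makes that path 29 days.
No other chain overtakes it, so the finish is 29 days.
Change in finish: 29 − 28 = +1 days.

1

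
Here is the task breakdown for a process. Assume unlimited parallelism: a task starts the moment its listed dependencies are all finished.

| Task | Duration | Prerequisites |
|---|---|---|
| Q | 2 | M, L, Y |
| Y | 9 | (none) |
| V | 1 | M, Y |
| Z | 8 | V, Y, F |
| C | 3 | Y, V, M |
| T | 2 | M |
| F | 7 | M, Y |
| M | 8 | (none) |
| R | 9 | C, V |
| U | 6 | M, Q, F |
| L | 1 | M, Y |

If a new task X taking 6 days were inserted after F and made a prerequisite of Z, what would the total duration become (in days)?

30

Originally the project takes 24 days.
With X inserted, Z now waits for max(V, Y, F, X).
New critical path: Y→F→X→Z = 9+7+6+8 = 30 ⇒ 30 days.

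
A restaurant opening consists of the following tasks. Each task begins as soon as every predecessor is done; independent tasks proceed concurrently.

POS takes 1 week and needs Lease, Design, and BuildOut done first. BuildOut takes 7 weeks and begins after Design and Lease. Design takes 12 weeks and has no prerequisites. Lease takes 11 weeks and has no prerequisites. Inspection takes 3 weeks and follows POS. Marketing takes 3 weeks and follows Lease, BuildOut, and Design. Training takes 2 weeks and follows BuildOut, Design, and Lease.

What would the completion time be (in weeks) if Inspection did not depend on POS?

22

Before: longest chain Design→BuildOut→POS→Inspection = 12+7+1+3 = 23, finish 23.
Without POS→Inspection, Inspection's earliest start moves from 20 to 0.
New critical path: Design→BuildOut→Marketing = 12+7+3 = 22 ⇒ 22 weeks.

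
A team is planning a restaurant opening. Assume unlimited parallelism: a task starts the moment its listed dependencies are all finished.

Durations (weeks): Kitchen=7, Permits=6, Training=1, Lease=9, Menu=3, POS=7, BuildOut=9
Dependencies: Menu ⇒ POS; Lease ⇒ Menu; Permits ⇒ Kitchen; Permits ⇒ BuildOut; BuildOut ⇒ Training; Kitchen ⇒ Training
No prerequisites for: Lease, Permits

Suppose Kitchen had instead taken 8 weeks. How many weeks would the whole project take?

The binding path is Lease→Menu→POS = 9+3+7 = 19; finish at 19 weeks.
Kitchen has 5 weeks of float (longest path through it is 14).
No other chain overtakes it, so the finish is 19 weeks.

19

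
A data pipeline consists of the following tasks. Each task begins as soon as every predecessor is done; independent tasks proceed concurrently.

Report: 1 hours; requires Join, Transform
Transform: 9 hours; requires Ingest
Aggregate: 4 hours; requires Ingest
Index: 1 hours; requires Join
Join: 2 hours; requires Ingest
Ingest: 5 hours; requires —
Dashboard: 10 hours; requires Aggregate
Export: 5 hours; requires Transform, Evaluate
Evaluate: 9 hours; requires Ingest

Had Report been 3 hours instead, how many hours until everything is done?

19

The binding path is Ingest→Transform→Export = 5+9+5 = 19; finish at 19 hours.
Report is off the critical path — its longest chain is 15 hours, giving 4 of slack.
That remains the longest chain; total 19 hours.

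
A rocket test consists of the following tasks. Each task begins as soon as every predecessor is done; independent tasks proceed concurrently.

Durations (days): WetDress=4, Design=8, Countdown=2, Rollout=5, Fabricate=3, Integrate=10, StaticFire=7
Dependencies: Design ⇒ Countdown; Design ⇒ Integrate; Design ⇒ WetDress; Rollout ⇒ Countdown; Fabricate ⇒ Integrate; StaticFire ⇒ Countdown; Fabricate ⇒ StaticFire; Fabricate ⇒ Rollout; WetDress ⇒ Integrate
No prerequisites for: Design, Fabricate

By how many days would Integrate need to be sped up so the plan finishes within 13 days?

9

Current finish: 22 days; target: 13.
Integrate is on every critical path, so each day cut from Integrate cuts the finish by one (this holds down to a finish of 13).
Need 22 − 13 = 9 days off Integrate → Integrate becomes 1 day, finish becomes 13.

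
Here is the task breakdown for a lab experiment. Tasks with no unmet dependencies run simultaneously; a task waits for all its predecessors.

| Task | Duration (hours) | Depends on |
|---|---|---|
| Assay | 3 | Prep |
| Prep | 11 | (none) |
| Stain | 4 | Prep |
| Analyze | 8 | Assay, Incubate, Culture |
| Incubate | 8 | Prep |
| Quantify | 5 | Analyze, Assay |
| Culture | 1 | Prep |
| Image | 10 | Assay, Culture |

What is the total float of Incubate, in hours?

The longest chain is Prep→Incubate→Analyze→Quantify = 11+8+8+5 = 32; overall finish 32 hours.
Longest path through Incubate: 32 hours (earliest finish 19, latest finish 19).
Slack of Incubate = 11 − 11 = 0 hours.

0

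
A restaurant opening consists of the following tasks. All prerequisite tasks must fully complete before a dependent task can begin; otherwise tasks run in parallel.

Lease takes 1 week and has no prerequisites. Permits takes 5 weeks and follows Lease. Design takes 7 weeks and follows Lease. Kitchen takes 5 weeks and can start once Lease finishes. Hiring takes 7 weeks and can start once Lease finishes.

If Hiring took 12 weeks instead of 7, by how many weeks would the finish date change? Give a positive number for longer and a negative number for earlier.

5

As given, the longest chain is Lease→Hiring = 1+7 = 8, so the finish is 8 weeks.
Since Hiring is critical, the +5 change carries straight to that chain (now 13 weeks).
That remains the longest chain; total 13 weeks.
Change in finish: 13 − 8 = +5 weeks.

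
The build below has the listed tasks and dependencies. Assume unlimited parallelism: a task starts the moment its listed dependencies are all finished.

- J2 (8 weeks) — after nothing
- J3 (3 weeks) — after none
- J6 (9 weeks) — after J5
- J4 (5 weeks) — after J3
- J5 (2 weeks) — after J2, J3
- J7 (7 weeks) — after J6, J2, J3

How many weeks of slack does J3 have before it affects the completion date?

Critical path: J2→J5→J6→J7 = 8+2+9+7 = 26, so the finish is 26 weeks.
The longest chain containing J3 totals 21 weeks.
Float = 26 − 21 = 5.

5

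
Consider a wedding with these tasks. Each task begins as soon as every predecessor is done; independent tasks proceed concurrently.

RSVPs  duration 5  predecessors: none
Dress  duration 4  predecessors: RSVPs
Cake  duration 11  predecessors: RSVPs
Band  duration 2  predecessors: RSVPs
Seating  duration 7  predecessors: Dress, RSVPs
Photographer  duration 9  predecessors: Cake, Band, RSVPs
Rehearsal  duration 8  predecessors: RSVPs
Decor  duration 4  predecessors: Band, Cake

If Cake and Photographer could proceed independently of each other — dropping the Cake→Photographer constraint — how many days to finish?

With the dependency in place, RSVPs→Cake→Photographer = 5+11+9 = 25 sets the finish at 25 days.
Without Cake→Photographer, Photographer's earliest start moves from 16 to 7.
The longest chain is now RSVPs→Cake→Decor = 5+11+4 = 20, so the job takes 20 days.

20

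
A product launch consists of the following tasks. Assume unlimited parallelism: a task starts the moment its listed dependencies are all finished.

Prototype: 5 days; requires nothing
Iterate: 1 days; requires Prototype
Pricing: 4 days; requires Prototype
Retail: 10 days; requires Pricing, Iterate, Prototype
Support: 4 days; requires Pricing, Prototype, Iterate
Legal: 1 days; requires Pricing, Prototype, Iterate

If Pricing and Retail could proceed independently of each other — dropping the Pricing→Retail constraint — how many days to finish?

16

Before: longest chain Prototype→Pricing→Retail = 5+4+10 = 19, finish 19.
Without Pricing→Retail, Retail's earliest start moves from 9 to 6.
After: Prototype→Iterate→Retail = 5+1+10 = 16 → 16 days.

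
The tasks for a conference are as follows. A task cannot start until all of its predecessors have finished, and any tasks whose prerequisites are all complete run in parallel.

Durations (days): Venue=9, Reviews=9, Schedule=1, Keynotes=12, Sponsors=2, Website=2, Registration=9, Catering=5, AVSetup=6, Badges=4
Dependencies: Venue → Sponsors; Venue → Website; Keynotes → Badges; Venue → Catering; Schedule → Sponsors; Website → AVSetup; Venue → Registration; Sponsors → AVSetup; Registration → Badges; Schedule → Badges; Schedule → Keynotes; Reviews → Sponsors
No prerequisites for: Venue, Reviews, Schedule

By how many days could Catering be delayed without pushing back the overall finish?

8

The longest chain is Venue→Registration→Badges = 9+9+4 = 22; overall finish 22 days.
Longest path through Catering: 14 days (earliest finish 14, latest finish 22).
So Catering can slip 22 − 14 = 8 days.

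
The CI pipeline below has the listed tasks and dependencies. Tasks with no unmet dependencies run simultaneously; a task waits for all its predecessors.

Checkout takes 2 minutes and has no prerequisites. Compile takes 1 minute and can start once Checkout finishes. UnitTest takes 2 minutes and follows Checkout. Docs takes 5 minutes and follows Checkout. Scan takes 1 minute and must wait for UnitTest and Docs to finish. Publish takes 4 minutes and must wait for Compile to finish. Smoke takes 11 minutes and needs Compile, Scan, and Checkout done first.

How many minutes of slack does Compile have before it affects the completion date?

5

Critical path: Checkout→Docs→Scan→Smoke = 2+5+1+11 = 19, so the finish is 19 minutes.
Compile finishes as early as 3 and must finish by 8.
Float = 19 − 14 = 5.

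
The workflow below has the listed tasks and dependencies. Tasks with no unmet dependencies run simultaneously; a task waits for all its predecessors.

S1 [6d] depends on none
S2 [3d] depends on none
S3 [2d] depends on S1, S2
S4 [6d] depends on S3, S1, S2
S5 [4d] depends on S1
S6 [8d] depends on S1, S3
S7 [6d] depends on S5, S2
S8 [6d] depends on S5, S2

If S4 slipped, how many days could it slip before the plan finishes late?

2

S1→S3→S6 = 6+2+8 = 16 sets the makespan at 16 days.
Longest path through S4: 14 days (earliest finish 14, latest finish 16).
Float = 16 − 14 = 2.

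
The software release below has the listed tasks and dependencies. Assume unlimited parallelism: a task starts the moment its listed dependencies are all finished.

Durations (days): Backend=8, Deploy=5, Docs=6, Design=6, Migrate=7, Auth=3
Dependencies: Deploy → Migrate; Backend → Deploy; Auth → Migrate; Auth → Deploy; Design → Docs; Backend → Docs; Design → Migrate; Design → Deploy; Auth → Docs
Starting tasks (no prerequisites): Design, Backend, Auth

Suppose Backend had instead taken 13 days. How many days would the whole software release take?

Baseline: Backend→Deploy→Migrate = 8+5+7 = 20 → 20 days.
Backend is on the critical path; changing it to 13 makes that path 25 days.
The critical path is still Backend→Deploy→Migrate; finish is now 25 days.

25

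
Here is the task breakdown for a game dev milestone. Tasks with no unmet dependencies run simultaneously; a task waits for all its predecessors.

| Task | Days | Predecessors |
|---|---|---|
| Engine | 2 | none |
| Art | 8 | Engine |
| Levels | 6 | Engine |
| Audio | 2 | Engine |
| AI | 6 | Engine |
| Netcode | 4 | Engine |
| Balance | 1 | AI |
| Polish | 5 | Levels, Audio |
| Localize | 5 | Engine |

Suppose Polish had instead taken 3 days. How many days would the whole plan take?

Critical path before the change: Engine→Levels→Polish = 2+6+5 = 13 giving 13 days.
Polish lies on that path, so at 3 days the path becomes 11 days.
That remains the longest chain; total 11 days.

11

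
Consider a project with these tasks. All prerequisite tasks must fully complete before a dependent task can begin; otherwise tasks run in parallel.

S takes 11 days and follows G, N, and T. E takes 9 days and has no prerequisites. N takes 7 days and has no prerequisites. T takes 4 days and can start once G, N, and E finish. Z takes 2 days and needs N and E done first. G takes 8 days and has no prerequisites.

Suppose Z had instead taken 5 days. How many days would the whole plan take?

Actual critical path: E→T→S = 9+4+11 = 24 ⇒ 24 days.
The longest path through Z is only 11 days, so Z has float 13.
No other chain overtakes it, so the finish is 24 days.

24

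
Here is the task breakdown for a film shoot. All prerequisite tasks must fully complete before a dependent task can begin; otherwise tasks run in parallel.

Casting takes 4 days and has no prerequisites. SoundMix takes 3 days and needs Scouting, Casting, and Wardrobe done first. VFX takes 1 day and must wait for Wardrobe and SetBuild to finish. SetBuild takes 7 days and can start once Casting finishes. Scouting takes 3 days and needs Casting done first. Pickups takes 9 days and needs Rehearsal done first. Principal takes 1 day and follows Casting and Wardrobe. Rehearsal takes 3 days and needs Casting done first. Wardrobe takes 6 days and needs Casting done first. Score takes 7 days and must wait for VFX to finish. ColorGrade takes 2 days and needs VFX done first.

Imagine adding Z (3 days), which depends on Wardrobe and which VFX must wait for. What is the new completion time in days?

21

Originally the film shoot takes 19 days.
With Z inserted, VFX now waits for max(Wardrobe, SetBuild, Z).
New critical path: Casting→Wardrobe→Z→VFX→Score = 4+6+3+1+7 = 21 ⇒ 21 days.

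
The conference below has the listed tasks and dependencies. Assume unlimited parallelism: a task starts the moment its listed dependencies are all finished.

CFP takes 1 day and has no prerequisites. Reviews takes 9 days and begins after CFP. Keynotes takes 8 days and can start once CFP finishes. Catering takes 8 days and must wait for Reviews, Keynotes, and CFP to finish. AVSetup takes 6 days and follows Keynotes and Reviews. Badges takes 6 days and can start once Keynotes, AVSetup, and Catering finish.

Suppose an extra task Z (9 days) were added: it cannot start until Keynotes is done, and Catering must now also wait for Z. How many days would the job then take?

32

Originally the job takes 24 days.
With Z inserted, Catering now waits for max(Reviews, Keynotes, CFP, Z).
New critical path: CFP→Keynotes→Z→Catering→Badges = 1+8+9+8+6 = 32 ⇒ 32 days.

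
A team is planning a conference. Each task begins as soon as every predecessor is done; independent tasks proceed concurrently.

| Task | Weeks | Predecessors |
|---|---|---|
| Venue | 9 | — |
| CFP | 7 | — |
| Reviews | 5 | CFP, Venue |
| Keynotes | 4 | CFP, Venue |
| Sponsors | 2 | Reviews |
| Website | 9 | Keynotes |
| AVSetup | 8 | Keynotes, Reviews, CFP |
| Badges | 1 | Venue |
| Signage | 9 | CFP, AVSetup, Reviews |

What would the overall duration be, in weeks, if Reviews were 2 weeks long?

As given, the longest chain is Venue→Reviews→AVSetup→Signage = 9+5+8+9 = 31, so the finish is 31 weeks.
Reviews is on the critical path; changing it to 2 makes that path 28 weeks.
New critical path: Venue→Keynotes→AVSetup→Signage = 9+4+8+9 = 30 ⇒ 30 weeks.

30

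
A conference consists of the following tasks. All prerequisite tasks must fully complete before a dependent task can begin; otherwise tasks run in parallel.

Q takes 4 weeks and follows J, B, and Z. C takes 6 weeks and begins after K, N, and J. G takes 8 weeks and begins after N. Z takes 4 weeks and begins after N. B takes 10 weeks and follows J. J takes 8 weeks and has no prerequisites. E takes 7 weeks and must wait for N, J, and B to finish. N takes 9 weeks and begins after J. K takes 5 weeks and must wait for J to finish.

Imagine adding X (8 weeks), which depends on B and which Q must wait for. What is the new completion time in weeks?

30

Originally the conference takes 25 weeks.
With X inserted, Q now waits for max(J, B, Z, X).
New critical path: J→B→X→Q = 8+10+8+4 = 30 ⇒ 30 weeks.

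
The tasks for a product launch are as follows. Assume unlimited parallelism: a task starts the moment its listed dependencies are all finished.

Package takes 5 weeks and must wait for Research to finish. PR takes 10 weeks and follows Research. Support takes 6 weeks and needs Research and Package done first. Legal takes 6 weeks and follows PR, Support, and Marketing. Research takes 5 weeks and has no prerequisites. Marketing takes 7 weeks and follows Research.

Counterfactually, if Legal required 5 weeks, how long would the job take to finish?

21

Actual critical path: Research→Package→Support→Legal = 5+5+6+6 = 22 ⇒ 22 weeks.
Legal is on the critical path; changing it to 5 makes that path 21 weeks.
No other chain overtakes it, so the finish is 21 weeks.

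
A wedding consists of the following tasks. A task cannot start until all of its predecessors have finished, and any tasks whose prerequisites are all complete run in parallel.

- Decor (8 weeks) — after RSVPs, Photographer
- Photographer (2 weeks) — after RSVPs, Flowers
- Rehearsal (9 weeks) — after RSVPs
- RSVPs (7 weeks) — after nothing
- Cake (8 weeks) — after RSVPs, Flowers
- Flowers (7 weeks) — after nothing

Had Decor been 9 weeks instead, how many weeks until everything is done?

Baseline: RSVPs→Photographer→Decor = 7+2+8 = 17 → 17 weeks.
Decor lies on that path, so at 9 weeks the path becomes 18 weeks.
That remains the longest chain; total 18 weeks.

18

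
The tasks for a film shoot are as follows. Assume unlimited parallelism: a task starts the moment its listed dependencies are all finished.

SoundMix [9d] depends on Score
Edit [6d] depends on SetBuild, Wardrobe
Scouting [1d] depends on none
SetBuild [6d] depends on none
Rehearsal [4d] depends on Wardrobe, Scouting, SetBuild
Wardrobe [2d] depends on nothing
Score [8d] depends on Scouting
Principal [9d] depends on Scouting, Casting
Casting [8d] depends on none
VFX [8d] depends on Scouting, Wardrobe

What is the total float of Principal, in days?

1

Critical path: Scouting→Score→SoundMix = 1+8+9 = 18, so the finish is 18 days.
Principal finishes as early as 17 and must finish by 18.
So Principal can slip 18 − 17 = 1 day.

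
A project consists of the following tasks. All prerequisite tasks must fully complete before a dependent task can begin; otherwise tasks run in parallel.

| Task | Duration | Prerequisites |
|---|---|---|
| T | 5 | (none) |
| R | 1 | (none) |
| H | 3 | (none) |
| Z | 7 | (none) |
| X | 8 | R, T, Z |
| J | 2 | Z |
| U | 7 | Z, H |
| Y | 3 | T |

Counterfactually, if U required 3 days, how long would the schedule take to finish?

Actual critical path: Z→X = 7+8 = 15 ⇒ 15 days.
U is off the critical path — its longest chain is 14 days, giving 1 of slack.
That remains the longest chain; total 15 days.

15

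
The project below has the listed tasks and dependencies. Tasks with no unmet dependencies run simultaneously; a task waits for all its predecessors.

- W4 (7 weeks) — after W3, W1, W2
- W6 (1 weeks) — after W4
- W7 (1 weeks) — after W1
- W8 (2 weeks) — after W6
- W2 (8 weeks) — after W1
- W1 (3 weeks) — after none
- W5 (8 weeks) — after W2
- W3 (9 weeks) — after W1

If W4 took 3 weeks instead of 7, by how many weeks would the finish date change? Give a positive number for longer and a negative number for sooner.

-3

Critical path before the change: W1→W3→W4→W6→W8 = 3+9+7+1+2 = 22 giving 22 weeks.
W4 is on the critical path; changing it to 3 makes that path 18 weeks.
Now W1→W2→W5 = 3+8+8 = 19 is longest, so the finish becomes 19 weeks.
Change in finish: 19 − 22 = -3 weeks.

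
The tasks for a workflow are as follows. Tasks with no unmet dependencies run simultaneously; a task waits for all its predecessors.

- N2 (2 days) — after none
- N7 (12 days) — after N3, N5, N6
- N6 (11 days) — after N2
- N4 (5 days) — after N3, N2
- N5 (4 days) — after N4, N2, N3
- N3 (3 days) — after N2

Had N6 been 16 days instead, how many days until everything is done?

30

As given, the longest chain is N2→N3→N4→N5→N7 = 2+3+5+4+12 = 26, so the finish is 26 days.
The longest path through N6 is only 25 days, so N6 has float 1.
The binding chain switches to N2→N6→N7 = 2+16+12 = 30; finish 30 days.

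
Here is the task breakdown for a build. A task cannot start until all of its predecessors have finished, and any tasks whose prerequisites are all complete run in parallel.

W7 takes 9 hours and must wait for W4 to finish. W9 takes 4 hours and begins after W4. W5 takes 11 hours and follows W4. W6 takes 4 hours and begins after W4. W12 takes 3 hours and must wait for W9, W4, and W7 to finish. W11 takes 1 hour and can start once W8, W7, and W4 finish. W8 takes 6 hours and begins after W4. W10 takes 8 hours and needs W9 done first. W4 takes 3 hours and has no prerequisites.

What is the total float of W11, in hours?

2

The longest chain is W4→W7→W12 = 3+9+3 = 15; overall finish 15 hours.
W11 finishes as early as 13 and must finish by 15.
Float = 15 − 13 = 2.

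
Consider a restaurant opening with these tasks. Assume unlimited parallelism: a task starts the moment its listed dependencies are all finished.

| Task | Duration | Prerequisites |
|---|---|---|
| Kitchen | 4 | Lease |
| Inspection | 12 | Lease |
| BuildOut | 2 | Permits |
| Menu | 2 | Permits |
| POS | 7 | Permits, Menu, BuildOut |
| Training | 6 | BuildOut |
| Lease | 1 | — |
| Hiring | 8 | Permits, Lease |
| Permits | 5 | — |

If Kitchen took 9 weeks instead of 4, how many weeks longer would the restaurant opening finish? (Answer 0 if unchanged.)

The binding path is Permits→BuildOut→POS = 5+2+7 = 14; finish at 14 weeks.
The longest path through Kitchen is only 5 weeks, so Kitchen has float 9.
The critical path is still Permits→BuildOut→POS; finish is now 14 weeks.
Change in finish: 14 − 14 = +0 weeks.

0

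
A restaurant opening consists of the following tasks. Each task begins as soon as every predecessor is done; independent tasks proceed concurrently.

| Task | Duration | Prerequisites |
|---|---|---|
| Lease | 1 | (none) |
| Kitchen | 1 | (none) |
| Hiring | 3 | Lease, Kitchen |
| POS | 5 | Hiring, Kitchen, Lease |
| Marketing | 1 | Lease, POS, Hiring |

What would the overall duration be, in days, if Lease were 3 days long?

As given, the longest chain is Lease→Hiring→POS→Marketing = 1+3+5+1 = 10, so the finish is 10 days.
Lease lies on that path, so at 3 days the path becomes 12 days.
That remains the longest chain; total 12 days.

12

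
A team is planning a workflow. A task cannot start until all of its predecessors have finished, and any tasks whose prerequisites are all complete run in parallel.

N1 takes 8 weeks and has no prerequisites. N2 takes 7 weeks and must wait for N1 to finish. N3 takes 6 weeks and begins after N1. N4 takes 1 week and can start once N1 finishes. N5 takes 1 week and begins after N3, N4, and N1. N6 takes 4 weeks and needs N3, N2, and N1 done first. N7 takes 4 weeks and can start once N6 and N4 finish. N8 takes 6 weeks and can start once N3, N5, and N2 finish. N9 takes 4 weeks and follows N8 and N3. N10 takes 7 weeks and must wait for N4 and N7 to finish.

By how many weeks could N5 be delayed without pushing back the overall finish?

The longest chain is N1→N2→N6→N7→N10 = 8+7+4+4+7 = 30; overall finish 30 weeks.
N5 finishes as early as 15 and must finish by 20.
Float = 30 − 25 = 5.

5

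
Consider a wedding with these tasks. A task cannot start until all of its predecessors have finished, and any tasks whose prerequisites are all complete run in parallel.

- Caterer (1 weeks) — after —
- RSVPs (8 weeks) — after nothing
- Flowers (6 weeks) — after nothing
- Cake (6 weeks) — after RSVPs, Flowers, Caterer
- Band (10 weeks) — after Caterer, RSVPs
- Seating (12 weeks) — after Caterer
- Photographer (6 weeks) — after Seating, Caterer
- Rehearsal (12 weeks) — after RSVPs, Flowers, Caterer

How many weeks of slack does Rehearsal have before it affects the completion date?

0

Critical path: RSVPs→Rehearsal = 8+12 = 20, so the finish is 20 weeks.
The longest chain containing Rehearsal totals 20 weeks.
Slack of Rehearsal = 8 − 8 = 0 weeks.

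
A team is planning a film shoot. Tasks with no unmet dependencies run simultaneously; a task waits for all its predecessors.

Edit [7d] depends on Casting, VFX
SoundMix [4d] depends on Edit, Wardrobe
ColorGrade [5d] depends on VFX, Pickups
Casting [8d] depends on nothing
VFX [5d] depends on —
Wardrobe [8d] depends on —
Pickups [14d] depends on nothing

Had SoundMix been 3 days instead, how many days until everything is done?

19

Baseline: Casting→Edit→SoundMix = 8+7+4 = 19 → 19 days.
SoundMix lies on that path, so at 3 days the path becomes 18 days.
Now Pickups→ColorGrade = 14+5 = 19 is longest, so the finish becomes 19 days.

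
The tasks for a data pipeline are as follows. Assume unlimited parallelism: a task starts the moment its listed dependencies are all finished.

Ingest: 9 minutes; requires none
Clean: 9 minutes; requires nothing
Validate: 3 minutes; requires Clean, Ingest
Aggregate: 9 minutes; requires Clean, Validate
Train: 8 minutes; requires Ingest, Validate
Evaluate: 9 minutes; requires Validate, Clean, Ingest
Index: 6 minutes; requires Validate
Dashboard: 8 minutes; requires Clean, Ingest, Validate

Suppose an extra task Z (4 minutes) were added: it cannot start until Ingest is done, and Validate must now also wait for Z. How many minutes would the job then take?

25

Originally the job takes 21 minutes.
With Z inserted, Validate now waits for max(Clean, Ingest, Z).
New critical path: Ingest→Z→Validate→Aggregate = 9+4+3+9 = 25 ⇒ 25 minutes.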